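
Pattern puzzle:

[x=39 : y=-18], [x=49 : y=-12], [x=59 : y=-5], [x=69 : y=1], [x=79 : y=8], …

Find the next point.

X: 39, 49, 59, 69, 79 → 89 (+10 each step).
For the y, alternating steps +6, +7, +6, +7, …: -18, -12, -5, 1, 8 → 14.
So the next point is [x=89 : y=14].

[x=89 : y=14]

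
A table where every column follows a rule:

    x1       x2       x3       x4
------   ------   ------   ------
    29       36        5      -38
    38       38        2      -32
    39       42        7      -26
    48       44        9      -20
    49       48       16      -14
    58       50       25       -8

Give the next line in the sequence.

59  54  41  -2

Column x1: 29, 38, 39, 48, 49, 58 → 59 (alternating steps +9, +1, +9, +1, …).
Column x2: alternating steps +2, +4, +2, +4, …, so 36, 38, 42, 44, 48, 50 → 54.
Column x3: each term is the sum of the two before it; 5, 2, 7, 9, 16, 25 → 41.
Column x4: +6 each step; -38, -32, -26, -20, -14, -8 → -2.
Putting it together: 59  54  41  -2.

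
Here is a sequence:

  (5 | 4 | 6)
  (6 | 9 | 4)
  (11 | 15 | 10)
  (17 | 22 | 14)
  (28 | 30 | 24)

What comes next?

For the first coordinate, each term is the sum of the two before it: 5, 6, 11, 17, 28 → 45.
For the second coordinate, differences are 5, 6, 7, … (increasing by 1 each time): 4, 9, 15, 22, 30 → 39.
Third coordinate goes 6, 4, 10, 14, 24 → 38 (each term is the sum of the two before it).
Combining the parts gives (45 | 39 | 38).

(45 | 39 | 38)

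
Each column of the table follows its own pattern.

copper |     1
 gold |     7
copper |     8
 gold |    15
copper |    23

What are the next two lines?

Metal: copper, gold, copper, gold, copper → gold → copper (alternates copper ↔ gold).
Second component: 1, 7, 8, 15, 23 → 38 → 61 (each term is the sum of the two before it).
So the next two lines are gold  38 and copper  61.

gold  38; copper  61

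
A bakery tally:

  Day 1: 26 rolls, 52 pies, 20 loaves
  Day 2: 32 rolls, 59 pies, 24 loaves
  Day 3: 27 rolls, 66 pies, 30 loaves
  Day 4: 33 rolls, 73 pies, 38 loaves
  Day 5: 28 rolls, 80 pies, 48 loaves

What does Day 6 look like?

34 rolls, 87 pies, 60 loaves

Rolls — alternating steps +6, −5, +6, −5, …: 26, 32, 27, 33, 28 → 34.
Pies: +7 each step; 52, 59, 66, 73, 80 → 87.
Loaves: differences are 4, 6, 8, … (increasing by 2 each time); 20, 24, 30, 38, 48 → 60.
Combining the parts gives 34 rolls, 87 pies, 60 loaves.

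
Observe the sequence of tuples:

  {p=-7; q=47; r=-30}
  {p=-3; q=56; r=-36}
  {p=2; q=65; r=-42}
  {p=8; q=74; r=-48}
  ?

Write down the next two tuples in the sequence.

{p=15; q=83; r=-54}, {p=23; q=92; r=-60}

P: differences are 4, 5, 6, … (increasing by 1 each time); -7, -3, 2, 8 → 15 → 23.
For the q, +9 each step: 47, 56, 65, 74 → 83 → 92.
R goes -30, -36, -42, -48 → -54 → -60 (−6 each step).
Putting the parts together: {p=15; q=83; r=-54} and then {p=23; q=92; r=-60}.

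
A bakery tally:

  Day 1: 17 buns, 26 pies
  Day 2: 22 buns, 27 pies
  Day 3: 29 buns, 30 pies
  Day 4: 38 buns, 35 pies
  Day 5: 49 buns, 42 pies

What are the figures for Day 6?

62 buns, 51 pies

Buns — differences are 5, 7, 9, … (increasing by 2 each time): 17, 22, 29, 38, 49 → 62.
Pies: differences are 1, 3, 5, … (increasing by 2 each time), so 26, 27, 30, 35, 42 → 51.
Combining the parts gives 62 buns, 51 pies.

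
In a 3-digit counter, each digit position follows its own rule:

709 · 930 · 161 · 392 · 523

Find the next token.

First digit: +2 each step, mod 10, so 7, 9, 1, 3, 5 → 7.
Second digit goes 0, 3, 6, 9, 2 → 5 (+3 each step, mod 10).
Third digit goes 9, 0, 1, 2, 3 → 4 (+1 each step, mod 10).
So the next token is 754.

754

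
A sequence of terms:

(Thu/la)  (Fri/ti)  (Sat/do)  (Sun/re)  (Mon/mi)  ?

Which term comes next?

(Tue/fa)

For the day, runs through the weekdays Mon→Sun: Thu, Fri, Sat, Sun, Mon → Tue.
Note — runs through the solfège scale do→ti: la, ti, do, re, mi → fa.
Combining the parts gives (Tue/fa).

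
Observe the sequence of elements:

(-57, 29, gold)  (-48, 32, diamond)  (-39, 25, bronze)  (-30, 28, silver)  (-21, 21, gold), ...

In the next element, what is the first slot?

First slot — +9 each step: -57, -48, -39, -30, -21 → -12.
Second slot: alternating steps +3, −7, +3, −7, …; 29, 32, 25, 28, 21 → 24.
Rank: repeats gold → diamond → bronze → silver; gold, diamond, bronze, silver, gold → diamond.

-12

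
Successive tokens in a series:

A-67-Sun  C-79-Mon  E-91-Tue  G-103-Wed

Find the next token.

Letter goes A, C, E, G → I (letters move forward 2 places in the alphabet).
Second component goes 67, 79, 91, 103 → 115 (+12 each step).
Day: runs through the weekdays Mon→Sun, so Sun, Mon, Tue, Wed → Thu.
Putting it together: I-115-Thu.

I-115-Thu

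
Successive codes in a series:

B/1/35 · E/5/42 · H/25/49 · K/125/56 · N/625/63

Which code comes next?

Letter: letters move forward 3 places in the alphabet, so B, E, H, K, N → Q.
Second component: 1, 5, 25, 125, 625 → 3125 (×5 each step).
Third component: +7 each step; 35, 42, 49, 56, 63 → 70.
So the next code is Q/3125/70.

Q/3125/70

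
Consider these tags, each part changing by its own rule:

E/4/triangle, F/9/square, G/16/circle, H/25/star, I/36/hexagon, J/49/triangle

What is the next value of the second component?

64

Second component: 4, 9, 16, 25, 36, 49 → 64 (perfect squares: 2², 3², 4², …).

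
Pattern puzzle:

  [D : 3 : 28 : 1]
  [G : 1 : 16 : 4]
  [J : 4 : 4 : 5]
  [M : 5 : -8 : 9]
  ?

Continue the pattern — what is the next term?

[P : 9 : -20 : 14]

Letter — letters move forward 3 places in the alphabet: D, G, J, M → P.
Second component: 3, 1, 4, 5 → 9 (each term is the sum of the two before it).
Third component: −12 each step; 28, 16, 4, -8 → -20.
Fourth component — each term is the sum of the two before it: 1, 4, 5, 9 → 14.
So the next term is [P : 9 : -20 : 14].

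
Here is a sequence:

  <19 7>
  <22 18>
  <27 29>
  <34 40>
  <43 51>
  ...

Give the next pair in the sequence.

<54 62>

For the first value, differences are 3, 5, 7, … (increasing by 2 each time): 19, 22, 27, 34, 43 → 54.
Second value: +11 each step, so 7, 18, 29, 40, 51 → 62.
So the next pair is <54 62>.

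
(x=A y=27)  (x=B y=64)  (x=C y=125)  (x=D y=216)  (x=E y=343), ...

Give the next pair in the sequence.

X — letters move forward 1 place in the alphabet: A, B, C, D, E → F.
Y: perfect cubes: 3³, 4³, 5³, …; 27, 64, 125, 216, 343 → 512.
Putting it together: (x=F y=512).

(x=F y=512)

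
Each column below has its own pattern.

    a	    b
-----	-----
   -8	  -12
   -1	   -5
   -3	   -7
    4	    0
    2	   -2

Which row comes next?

Column a: -8, -1, -3, 4, 2 → 9 (alternating steps +7, −2, +7, −2, …).
Column b goes -12, -5, -7, 0, -2 → 5 (always 4 less than the column a).
Combining the parts gives 9  5.

9  5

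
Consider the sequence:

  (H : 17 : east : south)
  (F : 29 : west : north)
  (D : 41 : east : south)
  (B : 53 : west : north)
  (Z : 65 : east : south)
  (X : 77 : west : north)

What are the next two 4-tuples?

Letter: letters move back 2 places in the alphabet, wrapping A→Z, so H, F, D, B, Z, X → V → T.
For the second part, +12 each step: 17, 29, 41, 53, 65, 77 → 89 → 101.
First direction: alternates east ↔ west; east, west, east, west, east, west → east → west.
Second direction goes south, north, south, north, south, north → south → north (alternates south ↔ north).
So the next two 4-tuples are (V : 89 : east : south) and (T : 101 : west : north).

(V : 89 : east : south), (T : 101 : west : north)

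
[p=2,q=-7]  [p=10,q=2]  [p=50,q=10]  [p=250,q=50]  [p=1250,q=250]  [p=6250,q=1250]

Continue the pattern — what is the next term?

[p=31250,q=6250]

P: ×5 each step, so 2, 10, 50, 250, 1250, 6250 → 31250.
Q: always the previous value of the p; -7, 2, 10, 50, 250, 1250 → 6250.
So the next term is [p=31250,q=6250].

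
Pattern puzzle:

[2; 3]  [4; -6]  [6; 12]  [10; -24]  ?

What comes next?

First part: 2, 4, 6, 10 → 16 (each term is the sum of the two before it).
For the second part, ×(-2) each step: 3, -6, 12, -24 → 48.
Combining the parts gives [16; 48].

[16; 48]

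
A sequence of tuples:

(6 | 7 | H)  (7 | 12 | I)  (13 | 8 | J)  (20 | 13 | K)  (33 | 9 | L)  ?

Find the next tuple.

First component: 6, 7, 13, 20, 33 → 53 (each term is the sum of the two before it).
Second component — alternating steps +5, −4, +5, −4, …: 7, 12, 8, 13, 9 → 14.
Letter — letters move forward 1 place in the alphabet: H, I, J, K, L → M.
So the next tuple is (53 | 14 | M).

(53 | 14 | M)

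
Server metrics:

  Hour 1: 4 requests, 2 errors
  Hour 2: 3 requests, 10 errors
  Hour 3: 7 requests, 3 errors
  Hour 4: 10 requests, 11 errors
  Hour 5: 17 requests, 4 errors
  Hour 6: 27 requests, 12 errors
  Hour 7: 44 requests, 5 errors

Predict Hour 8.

Requests: each term is the sum of the two before it; 4, 3, 7, 10, 17, 27, 44 → 71.
Errors goes 2, 10, 3, 11, 4, 12, 5 → 13 (alternating steps +8, −7, +8, −7, …).
So the next row is 71 requests, 13 errors.

71 requests, 13 errors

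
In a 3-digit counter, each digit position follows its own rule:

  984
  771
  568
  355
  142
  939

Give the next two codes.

726 then 513

First digit — −2 each step, mod 10: 9, 7, 5, 3, 1, 9 → 7 → 5.
Second digit: 8, 7, 6, 5, 4, 3 → 2 → 1 (−1 each step, mod 10).
Third digit: −3 each step, mod 10, so 4, 1, 8, 5, 2, 9 → 6 → 3.
Putting the parts together: 726 and then 513.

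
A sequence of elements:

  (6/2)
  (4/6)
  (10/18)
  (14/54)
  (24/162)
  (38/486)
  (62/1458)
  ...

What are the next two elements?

First slot: each term is the sum of the two before it; 6, 4, 10, 14, 24, 38, 62 → 100 → 162.
Second slot goes 2, 6, 18, 54, 162, 486, 1458 → 4374 → 13122 (×3 each step).
So the next two elements are (100/4374) and (162/13122).

(100/4374), (162/13122)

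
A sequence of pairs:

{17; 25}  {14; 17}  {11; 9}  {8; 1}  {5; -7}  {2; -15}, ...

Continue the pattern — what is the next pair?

First slot: 17, 14, 11, 8, 5, 2 → -1 (−3 each step).
For the second slot, −8 each step: 25, 17, 9, 1, -7, -15 → -23.
Combining the parts gives {-1; -23}.

{-1; -23}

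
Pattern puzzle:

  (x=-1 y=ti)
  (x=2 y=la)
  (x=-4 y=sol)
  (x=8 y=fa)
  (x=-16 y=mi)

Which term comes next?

(x=32 y=re)

X: -1, 2, -4, 8, -16 → 32 (×(-2) each step).
Y: ti, la, sol, fa, mi → re (runs backward through the solfège scale do→ti).
Putting it together: (x=32 y=re).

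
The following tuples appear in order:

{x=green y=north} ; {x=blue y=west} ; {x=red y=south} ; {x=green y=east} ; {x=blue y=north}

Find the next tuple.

{x=red y=west}

For the x, repeats green → blue → red: green, blue, red, green, blue → red.
Y: repeats north → west → south → east, so north, west, south, east, north → west.
So the next tuple is {x=red y=west}.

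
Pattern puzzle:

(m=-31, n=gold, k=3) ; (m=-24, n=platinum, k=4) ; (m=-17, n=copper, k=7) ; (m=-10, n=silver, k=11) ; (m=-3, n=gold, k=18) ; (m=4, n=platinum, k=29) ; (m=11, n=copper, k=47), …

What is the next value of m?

M — +7 each step: -31, -24, -17, -10, -3, 4, 11 → 18.
N — repeats gold → platinum → copper → silver: gold, platinum, copper, silver, gold, platinum, copper → silver.
For the k, each term is the sum of the two before it: 3, 4, 7, 11, 18, 29, 47 → 76.

18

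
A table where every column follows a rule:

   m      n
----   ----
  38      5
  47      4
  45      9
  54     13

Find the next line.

52  22

Column m — alternating steps +9, −2, +9, −2, …: 38, 47, 45, 54 → 52.
For the column n, each term is the sum of the two before it: 5, 4, 9, 13 → 22.
Combining the parts gives 52  22.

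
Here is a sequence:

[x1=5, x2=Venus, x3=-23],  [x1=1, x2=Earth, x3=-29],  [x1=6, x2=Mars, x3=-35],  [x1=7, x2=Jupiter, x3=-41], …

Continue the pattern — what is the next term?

X1 goes 5, 1, 6, 7 → 13 (each term is the sum of the two before it).
X2: Venus, Earth, Mars, Jupiter → Saturn (runs through the planets Mercury→Neptune).
X3: −6 each step; -23, -29, -35, -41 → -47.
Combining the parts gives [x1=13, x2=Saturn, x3=-47].

[x1=13, x2=Saturn, x3=-47]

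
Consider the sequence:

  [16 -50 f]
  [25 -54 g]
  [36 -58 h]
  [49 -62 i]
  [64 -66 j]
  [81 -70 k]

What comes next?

[100 -74 l]

First value: 16, 25, 36, 49, 64, 81 → 100 (perfect squares: 4², 5², 6², …).
Second value: −4 each step, so -50, -54, -58, -62, -66, -70 → -74.
For the letter, letters move forward 1 place in the alphabet: f, g, h, i, j, k → l.
So the next triple is [100 -74 l].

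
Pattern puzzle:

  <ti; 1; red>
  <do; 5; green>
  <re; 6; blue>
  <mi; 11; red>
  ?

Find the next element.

<fa; 17; green>

Note: ti, do, re, mi → fa (runs through the solfège scale do→ti).
Second slot — each term is the sum of the two before it: 1, 5, 6, 11 → 17.
Colour — repeats red → green → blue: red, green, blue, red → green.
So the next element is <fa; 17; green>.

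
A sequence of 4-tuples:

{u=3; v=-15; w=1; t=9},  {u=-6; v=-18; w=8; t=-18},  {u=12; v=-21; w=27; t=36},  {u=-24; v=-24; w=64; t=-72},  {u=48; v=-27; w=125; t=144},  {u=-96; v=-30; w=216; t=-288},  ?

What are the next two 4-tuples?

{u=192; v=-33; w=343; t=576}, {u=-384; v=-36; w=512; t=-1152}

U — ×(-2) each step: 3, -6, 12, -24, 48, -96 → 192 → -384.
V goes -15, -18, -21, -24, -27, -30 → -33 → -36 (−3 each step).
W: perfect cubes: 1³, 2³, 3³, …; 1, 8, 27, 64, 125, 216 → 343 → 512.
T goes 9, -18, 36, -72, 144, -288 → 576 → -1152 (always 3 × the u).
Putting the parts together: {u=192; v=-33; w=343; t=576} and then {u=-384; v=-36; w=512; t=-1152}.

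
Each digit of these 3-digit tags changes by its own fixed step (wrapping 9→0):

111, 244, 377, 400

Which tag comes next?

533

First digit: +1 each step, mod 10, so 1, 2, 3, 4 → 5.
Second digit: 1, 4, 7, 0 → 3 (+3 each step, mod 10).
Third digit: +3 each step, mod 10; 1, 4, 7, 0 → 3.
Putting it together: 533.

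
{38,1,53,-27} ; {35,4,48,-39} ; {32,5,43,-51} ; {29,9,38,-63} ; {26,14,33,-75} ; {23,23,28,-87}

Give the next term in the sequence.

{20,37,23,-99}

First entry: 38, 35, 32, 29, 26, 23 → 20 (−3 each step).
Second entry: 1, 4, 5, 9, 14, 23 → 37 (each term is the sum of the two before it).
For the third entry, −5 each step: 53, 48, 43, 38, 33, 28 → 23.
Fourth entry goes -27, -39, -51, -63, -75, -87 → -99 (−12 each step).
So the next term is {20,37,23,-99}.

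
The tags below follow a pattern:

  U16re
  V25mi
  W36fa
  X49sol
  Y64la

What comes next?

Z81ti

Letter: U, V, W, X, Y → Z (letters move forward 1 place in the alphabet).
Second component goes 16, 25, 36, 49, 64 → 81 (perfect squares: 4², 5², 6², …).
Note: runs through the solfège scale do→ti, so re, mi, fa, sol, la → ti.
So the next tag is Z81ti.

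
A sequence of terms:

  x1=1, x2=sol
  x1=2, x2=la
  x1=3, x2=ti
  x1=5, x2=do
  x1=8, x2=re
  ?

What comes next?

X1 — each term is the sum of the two before it: 1, 2, 3, 5, 8 → 13.
X2 — runs through the solfège scale do→ti: sol, la, ti, do, re → mi.
Combining the parts gives x1=13, x2=mi.

x1=13, x2=mi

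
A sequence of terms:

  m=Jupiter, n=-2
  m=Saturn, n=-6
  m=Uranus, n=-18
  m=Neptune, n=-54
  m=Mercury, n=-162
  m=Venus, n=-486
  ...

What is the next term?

m=Earth, n=-1458

M — runs through the planets Mercury→Neptune: Jupiter, Saturn, Uranus, Neptune, Mercury, Venus → Earth.
N — ×3 each step: -2, -6, -18, -54, -162, -486 → -1458.
So the next term is m=Earth, n=-1458.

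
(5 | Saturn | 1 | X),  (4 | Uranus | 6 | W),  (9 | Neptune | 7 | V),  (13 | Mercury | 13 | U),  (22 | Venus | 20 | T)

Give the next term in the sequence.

First slot — each term is the sum of the two before it: 5, 4, 9, 13, 22 → 35.
Planet: Saturn, Uranus, Neptune, Mercury, Venus → Earth (runs through the planets Mercury→Neptune).
For the third slot, each term is the sum of the two before it: 1, 6, 7, 13, 20 → 33.
Letter — letters move back 1 place in the alphabet: X, W, V, U, T → S.
Combining the parts gives (35 | Earth | 33 | S).

(35 | Earth | 33 | S)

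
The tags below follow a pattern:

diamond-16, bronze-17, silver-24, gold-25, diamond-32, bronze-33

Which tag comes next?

Rank: repeats diamond → bronze → silver → gold; diamond, bronze, silver, gold, diamond, bronze → silver.
Second component goes 16, 17, 24, 25, 32, 33 → 40 (alternating steps +1, +7, +1, +7, …).
Putting it together: silver-40.

silver-40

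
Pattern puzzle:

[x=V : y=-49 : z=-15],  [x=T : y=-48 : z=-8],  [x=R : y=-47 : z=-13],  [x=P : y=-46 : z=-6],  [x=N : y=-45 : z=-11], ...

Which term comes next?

X — letters move back 2 places in the alphabet: V, T, R, P, N → L.
Y — +1 each step: -49, -48, -47, -46, -45 → -44.
Z — alternating steps +7, −5, +7, −5, …: -15, -8, -13, -6, -11 → -4.
Combining the parts gives [x=L : y=-44 : z=-4].

[x=L : y=-44 : z=-4]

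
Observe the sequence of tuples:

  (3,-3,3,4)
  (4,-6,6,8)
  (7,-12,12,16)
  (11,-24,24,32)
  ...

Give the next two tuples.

First coordinate: 3, 4, 7, 11 → 18 → 29 (each term is the sum of the two before it).
Second coordinate goes -3, -6, -12, -24 → -48 → -96 (×2 each step).
Third coordinate: ×2 each step, so 3, 6, 12, 24 → 48 → 96.
Fourth coordinate: ×2 each step; 4, 8, 16, 32 → 64 → 128.
Putting the parts together: (18,-48,48,64) and then (29,-96,96,128).

(18,-48,48,64), (29,-96,96,128)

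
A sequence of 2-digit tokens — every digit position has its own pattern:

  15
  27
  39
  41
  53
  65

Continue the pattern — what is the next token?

77

For the first digit, +1 each step, mod 10: 1, 2, 3, 4, 5, 6 → 7.
Second digit: +2 each step, mod 10, so 5, 7, 9, 1, 3, 5 → 7.
So the next token is 77.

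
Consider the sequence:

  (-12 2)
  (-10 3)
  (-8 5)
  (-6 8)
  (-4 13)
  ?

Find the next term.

First component: +2 each step; -12, -10, -8, -6, -4 → -2.
Second component: each term is the sum of the two before it, so 2, 3, 5, 8, 13 → 21.
Combining the parts gives (-2 21).

(-2 21)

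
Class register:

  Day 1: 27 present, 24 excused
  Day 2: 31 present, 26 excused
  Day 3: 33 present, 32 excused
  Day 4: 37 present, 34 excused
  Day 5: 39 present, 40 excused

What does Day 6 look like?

For the present, alternating steps +4, +2, +4, +2, …: 27, 31, 33, 37, 39 → 43.
Excused — alternating steps +2, +6, +2, +6, …: 24, 26, 32, 34, 40 → 42.
So the next line is 43 present, 42 excused.

43 present, 42 excused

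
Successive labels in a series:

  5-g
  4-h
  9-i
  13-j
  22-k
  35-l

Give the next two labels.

For the first component, each term is the sum of the two before it: 5, 4, 9, 13, 22, 35 → 57 → 92.
Letter: letters move forward 1 place in the alphabet; g, h, i, j, k, l → m → n.
Putting the parts together: 57-m and then 92-n.

57-m then 92-n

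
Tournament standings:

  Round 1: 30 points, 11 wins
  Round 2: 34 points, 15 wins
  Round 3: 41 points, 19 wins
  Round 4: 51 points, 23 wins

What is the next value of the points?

Points: differences are 4, 7, 10, … (increasing by 3 each time), so 30, 34, 41, 51 → 64.

64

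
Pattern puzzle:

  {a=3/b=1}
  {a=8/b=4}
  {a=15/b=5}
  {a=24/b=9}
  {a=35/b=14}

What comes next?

A: 3, 8, 15, 24, 35 → 48 (differences are 5, 7, 9, … (increasing by 2 each time)).
B: each term is the sum of the two before it, so 1, 4, 5, 9, 14 → 23.
So the next term is {a=48/b=23}.

{a=48/b=23}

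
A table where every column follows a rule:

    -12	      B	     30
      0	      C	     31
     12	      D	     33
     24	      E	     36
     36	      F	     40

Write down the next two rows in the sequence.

48  G  45; 60  H  51

First component goes -12, 0, 12, 24, 36 → 48 → 60 (+12 each step).
Letter — letters move forward 1 place in the alphabet: B, C, D, E, F → G → H.
Third component goes 30, 31, 33, 36, 40 → 45 → 51 (differences are 1, 2, 3, … (increasing by 1 each time)).
So the next two rows are 48  G  45 and 60  H  51.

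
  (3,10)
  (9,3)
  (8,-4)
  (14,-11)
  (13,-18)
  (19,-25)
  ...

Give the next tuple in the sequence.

First slot: 3, 9, 8, 14, 13, 19 → 18 (alternating steps +6, −1, +6, −1, …).
Second slot — −7 each step: 10, 3, -4, -11, -18, -25 → -32.
So the next tuple is (18,-32).

(18,-32)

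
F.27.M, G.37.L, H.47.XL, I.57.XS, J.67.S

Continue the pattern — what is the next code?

K.77.M

Letter — letters move forward 1 place in the alphabet: F, G, H, I, J → K.
Second component goes 27, 37, 47, 57, 67 → 77 (+10 each step).
For the size, runs through clothing sizes XS→XL: M, L, XL, XS, S → M.
Putting it together: K.77.M.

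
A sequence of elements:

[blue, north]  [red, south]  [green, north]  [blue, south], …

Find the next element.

Colour: repeats blue → red → green; blue, red, green, blue → red.
For the direction, alternates north ↔ south: north, south, north, south → north.
Combining the parts gives [red, north].

[red, north]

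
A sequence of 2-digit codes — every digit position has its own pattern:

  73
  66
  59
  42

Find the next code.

For the first digit, −1 each step, mod 10: 7, 6, 5, 4 → 3.
For the second digit, +3 each step, mod 10: 3, 6, 9, 2 → 5.
Putting it together: 35.

35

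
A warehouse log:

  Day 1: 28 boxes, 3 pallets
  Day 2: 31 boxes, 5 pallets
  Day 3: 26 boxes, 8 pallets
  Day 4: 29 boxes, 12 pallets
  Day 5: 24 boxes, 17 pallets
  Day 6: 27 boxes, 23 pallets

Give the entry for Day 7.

22 boxes, 30 pallets

Boxes: alternating steps +3, −5, +3, −5, …; 28, 31, 26, 29, 24, 27 → 22.
Pallets: 3, 5, 8, 12, 17, 23 → 30 (differences are 2, 3, 4, … (increasing by 1 each time)).
Combining the parts gives 22 boxes, 30 pallets.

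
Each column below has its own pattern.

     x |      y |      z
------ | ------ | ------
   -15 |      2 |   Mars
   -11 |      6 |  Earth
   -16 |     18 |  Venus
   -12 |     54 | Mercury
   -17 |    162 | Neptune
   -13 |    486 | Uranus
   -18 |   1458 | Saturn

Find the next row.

Column x — alternating steps +4, −5, +4, −5, …: -15, -11, -16, -12, -17, -13, -18 → -14.
Column y: ×3 each step; 2, 6, 18, 54, 162, 486, 1458 → 4374.
Column z: Mars, Earth, Venus, Mercury, Neptune, Uranus, Saturn → Jupiter (runs backward through the planets Mercury→Neptune).
So the next row is -14  4374  Jupiter.

-14  4374  Jupiter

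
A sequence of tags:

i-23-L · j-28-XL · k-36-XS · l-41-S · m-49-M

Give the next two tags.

For the letter, letters move forward 1 place in the alphabet: i, j, k, l, m → n → o.
Second component — alternating steps +5, +8, +5, +8, …: 23, 28, 36, 41, 49 → 54 → 62.
Size: runs through clothing sizes XS→XL; L, XL, XS, S, M → L → XL.
So the next two tags are n-54-L and o-62-XL.

n-54-L then o-62-XL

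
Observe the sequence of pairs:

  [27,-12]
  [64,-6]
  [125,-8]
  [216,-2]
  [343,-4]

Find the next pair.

[512,2]

First coordinate: perfect cubes: 3³, 4³, 5³, …; 27, 64, 125, 216, 343 → 512.
For the second coordinate, alternating steps +6, −2, +6, −2, …: -12, -6, -8, -2, -4 → 2.
Putting it together: [512,2].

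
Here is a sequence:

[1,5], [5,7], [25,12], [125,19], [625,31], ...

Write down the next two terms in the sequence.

[3125,50], [15625,81]

For the first slot, ×5 each step: 1, 5, 25, 125, 625 → 3125 → 15625.
Second slot — each term is the sum of the two before it: 5, 7, 12, 19, 31 → 50 → 81.
Putting the parts together: [3125,50] and then [15625,81].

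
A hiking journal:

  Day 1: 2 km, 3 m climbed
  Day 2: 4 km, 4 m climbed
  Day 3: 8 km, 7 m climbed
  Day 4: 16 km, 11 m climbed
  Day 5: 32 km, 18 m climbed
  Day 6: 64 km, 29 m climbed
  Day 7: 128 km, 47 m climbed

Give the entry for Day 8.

256 km, 76 m climbed

Km: 2, 4, 8, 16, 32, 64, 128 → 256 (×2 each step).
M climbed: each term is the sum of the two before it, so 3, 4, 7, 11, 18, 29, 47 → 76.
So the next line is 256 km, 76 m climbed.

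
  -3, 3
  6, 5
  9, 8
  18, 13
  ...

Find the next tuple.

21, 21

First entry: -3, 6, 9, 18 → 21 (alternating steps +9, +3, +9, +3, …).
Second entry goes 3, 5, 8, 13 → 21 (each term is the sum of the two before it).
Putting it together: 21, 21.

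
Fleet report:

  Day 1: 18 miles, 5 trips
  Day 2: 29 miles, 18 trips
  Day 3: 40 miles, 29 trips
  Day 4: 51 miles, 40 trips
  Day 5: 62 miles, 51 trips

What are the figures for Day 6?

73 miles, 62 trips

Miles: 18, 29, 40, 51, 62 → 73 (+11 each step).
For the trips, always the previous value of the miles: 5, 18, 29, 40, 51 → 62.
Combining the parts gives 73 miles, 62 trips.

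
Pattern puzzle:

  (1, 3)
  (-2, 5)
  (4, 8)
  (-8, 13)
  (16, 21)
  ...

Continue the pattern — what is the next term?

First value: ×(-2) each step; 1, -2, 4, -8, 16 → -32.
Second value goes 3, 5, 8, 13, 21 → 34 (each term is the sum of the two before it).
So the next term is (-32, 34).

(-32, 34)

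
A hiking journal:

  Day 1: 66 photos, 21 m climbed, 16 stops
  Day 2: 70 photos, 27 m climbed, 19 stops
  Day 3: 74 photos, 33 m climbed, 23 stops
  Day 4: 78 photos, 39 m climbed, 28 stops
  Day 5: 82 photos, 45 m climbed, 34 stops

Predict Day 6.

Photos: 66, 70, 74, 78, 82 → 86 (+4 each step).
M climbed: 21, 27, 33, 39, 45 → 51 (+6 each step).
Stops: 16, 19, 23, 28, 34 → 41 (differences are 3, 4, 5, … (increasing by 1 each time)).
Putting it together: 86 photos, 51 m climbed, 41 stops.

86 photos, 51 m climbed, 41 stops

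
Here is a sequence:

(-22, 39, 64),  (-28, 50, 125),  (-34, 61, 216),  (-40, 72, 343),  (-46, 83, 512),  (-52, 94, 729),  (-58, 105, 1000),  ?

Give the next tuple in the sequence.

(-64, 116, 1331)

First slot: -22, -28, -34, -40, -46, -52, -58 → -64 (−6 each step).
Second slot goes 39, 50, 61, 72, 83, 94, 105 → 116 (+11 each step).
Third slot: perfect cubes: 4³, 5³, 6³, …, so 64, 125, 216, 343, 512, 729, 1000 → 1331.
So the next tuple is (-64, 116, 1331).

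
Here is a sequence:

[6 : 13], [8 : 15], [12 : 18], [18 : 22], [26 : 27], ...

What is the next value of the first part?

For the first part, differences are 2, 4, 6, … (increasing by 2 each time): 6, 8, 12, 18, 26 → 36.
Second part: differences are 2, 3, 4, … (increasing by 1 each time), so 13, 15, 18, 22, 27 → 33.

36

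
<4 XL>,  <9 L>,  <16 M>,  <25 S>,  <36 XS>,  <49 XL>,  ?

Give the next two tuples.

First slot: 4, 9, 16, 25, 36, 49 → 64 → 81 (perfect squares: 2², 3², 4², …).
Size — repeats XL → L → M → S → XS: XL, L, M, S, XS, XL → L → M.
So the next two tuples are <64 L> and <81 M>.

<64 L>, <81 M>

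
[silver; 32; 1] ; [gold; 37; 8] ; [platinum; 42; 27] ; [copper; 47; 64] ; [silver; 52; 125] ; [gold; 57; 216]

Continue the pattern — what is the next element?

[platinum; 62; 343]

Metal: repeats silver → gold → platinum → copper, so silver, gold, platinum, copper, silver, gold → platinum.
Second part: +5 each step, so 32, 37, 42, 47, 52, 57 → 62.
Third part: 1, 8, 27, 64, 125, 216 → 343 (perfect cubes: 1³, 2³, 3³, …).
Combining the parts gives [platinum; 62; 343].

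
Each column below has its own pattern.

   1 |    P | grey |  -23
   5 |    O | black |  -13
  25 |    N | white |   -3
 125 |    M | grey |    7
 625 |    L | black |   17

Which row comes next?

3125  K  white  27

First component: ×5 each step; 1, 5, 25, 125, 625 → 3125.
For the letter, letters move back 1 place in the alphabet: P, O, N, M, L → K.
Shade: repeats grey → black → white, so grey, black, white, grey, black → white.
Fourth component: +10 each step, so -23, -13, -3, 7, 17 → 27.
So the next row is 3125  K  white  27.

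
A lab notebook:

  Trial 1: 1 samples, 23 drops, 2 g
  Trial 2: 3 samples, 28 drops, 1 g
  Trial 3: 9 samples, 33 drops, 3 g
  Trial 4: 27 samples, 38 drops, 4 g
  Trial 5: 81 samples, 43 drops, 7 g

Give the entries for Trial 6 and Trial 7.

Samples: ×3 each step; 1, 3, 9, 27, 81 → 243 → 729.
Drops — +5 each step: 23, 28, 33, 38, 43 → 48 → 53.
G: 2, 1, 3, 4, 7 → 11 → 18 (each term is the sum of the two before it).
Putting the parts together: 243 samples, 48 drops, 11 g and then 729 samples, 53 drops, 18 g.

243 samples, 48 drops, 11 g; 729 samples, 53 drops, 18 g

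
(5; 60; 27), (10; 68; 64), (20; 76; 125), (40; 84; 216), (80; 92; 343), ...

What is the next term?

For the first entry, ×2 each step: 5, 10, 20, 40, 80 → 160.
Second entry — +8 each step: 60, 68, 76, 84, 92 → 100.
Third entry — perfect cubes: 3³, 4³, 5³, …: 27, 64, 125, 216, 343 → 512.
Combining the parts gives (160; 100; 512).

(160; 100; 512)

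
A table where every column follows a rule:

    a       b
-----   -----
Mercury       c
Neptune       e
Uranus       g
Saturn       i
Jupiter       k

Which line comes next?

Mars  m

For the column a, runs backward through the planets Mercury→Neptune: Mercury, Neptune, Uranus, Saturn, Jupiter → Mars.
For the column b, letters move forward 2 places in the alphabet: c, e, g, i, k → m.
So the next line is Mars  m.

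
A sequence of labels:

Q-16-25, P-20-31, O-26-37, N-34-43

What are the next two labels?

Letter — letters move back 1 place in the alphabet: Q, P, O, N → M → L.
Second component: 16, 20, 26, 34 → 44 → 56 (differences are 4, 6, 8, … (increasing by 2 each time)).
For the third component, +6 each step: 25, 31, 37, 43 → 49 → 55.
Putting the parts together: M-44-49 and then L-56-55.

M-44-49 then L-56-55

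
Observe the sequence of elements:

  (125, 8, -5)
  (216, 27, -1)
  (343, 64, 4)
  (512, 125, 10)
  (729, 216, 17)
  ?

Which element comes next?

First value — perfect cubes: 5³, 6³, 7³, …: 125, 216, 343, 512, 729 → 1000.
Second value — perfect cubes: 2³, 3³, 4³, …: 8, 27, 64, 125, 216 → 343.
Third value goes -5, -1, 4, 10, 17 → 25 (differences are 4, 5, 6, … (increasing by 1 each time)).
Combining the parts gives (1000, 343, 25).

(1000, 343, 25)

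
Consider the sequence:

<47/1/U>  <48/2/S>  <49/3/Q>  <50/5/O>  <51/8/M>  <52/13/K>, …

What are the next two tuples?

First entry — +1 each step: 47, 48, 49, 50, 51, 52 → 53 → 54.
Second entry: each term is the sum of the two before it, so 1, 2, 3, 5, 8, 13 → 21 → 34.
For the letter, letters move back 2 places in the alphabet: U, S, Q, O, M, K → I → G.
So the next two tuples are <53/21/I> and <54/34/G>.

<53/21/I>, <54/34/G>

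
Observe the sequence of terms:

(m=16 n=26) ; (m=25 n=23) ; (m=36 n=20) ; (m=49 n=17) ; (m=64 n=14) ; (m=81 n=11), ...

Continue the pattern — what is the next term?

For the m, perfect squares: 4², 5², 6², …: 16, 25, 36, 49, 64, 81 → 100.
For the n, −3 each step: 26, 23, 20, 17, 14, 11 → 8.
Combining the parts gives (m=100 n=8).

(m=100 n=8)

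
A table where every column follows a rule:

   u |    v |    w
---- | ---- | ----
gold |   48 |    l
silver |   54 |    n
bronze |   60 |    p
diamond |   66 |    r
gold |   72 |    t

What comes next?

silver  78  v

Column u: repeats gold → silver → bronze → diamond, so gold, silver, bronze, diamond, gold → silver.
Column v: +6 each step; 48, 54, 60, 66, 72 → 78.
For the column w, letters move forward 2 places in the alphabet: l, n, p, r, t → v.
Combining the parts gives silver  78  v.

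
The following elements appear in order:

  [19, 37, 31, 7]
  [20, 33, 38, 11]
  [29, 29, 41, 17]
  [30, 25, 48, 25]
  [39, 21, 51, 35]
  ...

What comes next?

[40, 17, 58, 47]

First coordinate: alternating steps +1, +9, +1, +9, …; 19, 20, 29, 30, 39 → 40.
Second coordinate — −4 each step: 37, 33, 29, 25, 21 → 17.
Third coordinate — alternating steps +7, +3, +7, +3, …: 31, 38, 41, 48, 51 → 58.
Fourth coordinate: differences are 4, 6, 8, … (increasing by 2 each time); 7, 11, 17, 25, 35 → 47.
Combining the parts gives [40, 17, 58, 47].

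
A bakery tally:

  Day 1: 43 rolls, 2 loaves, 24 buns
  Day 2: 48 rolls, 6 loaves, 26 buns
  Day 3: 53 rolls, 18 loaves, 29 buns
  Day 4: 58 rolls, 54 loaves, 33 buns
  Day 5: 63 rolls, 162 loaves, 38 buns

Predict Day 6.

For the rolls, +5 each step: 43, 48, 53, 58, 63 → 68.
For the loaves, ×3 each step: 2, 6, 18, 54, 162 → 486.
Buns goes 24, 26, 29, 33, 38 → 44 (differences are 2, 3, 4, … (increasing by 1 each time)).
Combining the parts gives 68 rolls, 486 loaves, 44 buns.

68 rolls, 486 loaves, 44 buns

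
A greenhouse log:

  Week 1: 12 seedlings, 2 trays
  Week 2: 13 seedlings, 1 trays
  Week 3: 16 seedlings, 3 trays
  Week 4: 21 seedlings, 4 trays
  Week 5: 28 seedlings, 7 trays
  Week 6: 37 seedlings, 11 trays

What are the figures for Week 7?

48 seedlings, 18 trays

Seedlings: 12, 13, 16, 21, 28, 37 → 48 (differences are 1, 3, 5, … (increasing by 2 each time)).
Trays — each term is the sum of the two before it: 2, 1, 3, 4, 7, 11 → 18.
So the next line is 48 seedlings, 18 trays.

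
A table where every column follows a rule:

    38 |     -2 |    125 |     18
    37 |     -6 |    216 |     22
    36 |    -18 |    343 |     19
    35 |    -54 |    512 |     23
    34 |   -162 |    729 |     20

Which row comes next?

33  -486  1000  24

First component: −1 each step; 38, 37, 36, 35, 34 → 33.
For the second component, ×3 each step: -2, -6, -18, -54, -162 → -486.
Third component: perfect cubes: 5³, 6³, 7³, …; 125, 216, 343, 512, 729 → 1000.
Fourth component goes 18, 22, 19, 23, 20 → 24 (alternating steps +4, −3, +4, −3, …).
Combining the parts gives 33  -486  1000  24.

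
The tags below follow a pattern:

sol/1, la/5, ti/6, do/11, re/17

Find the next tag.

mi/28

Note — runs through the solfège scale do→ti: sol, la, ti, do, re → mi.
Second component — each term is the sum of the two before it: 1, 5, 6, 11, 17 → 28.
Putting it together: mi/28.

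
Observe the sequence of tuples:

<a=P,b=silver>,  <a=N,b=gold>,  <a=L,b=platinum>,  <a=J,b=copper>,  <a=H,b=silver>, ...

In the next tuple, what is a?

For the a, letters move back 2 places in the alphabet: P, N, L, J, H → F.

F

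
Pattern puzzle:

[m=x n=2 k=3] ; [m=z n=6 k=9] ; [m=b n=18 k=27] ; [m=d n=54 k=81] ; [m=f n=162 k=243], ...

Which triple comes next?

M goes x, z, b, d, f → h (letters move forward 2 places in the alphabet, wrapping Z→A).
For the n, ×3 each step: 2, 6, 18, 54, 162 → 486.
K: ×3 each step; 3, 9, 27, 81, 243 → 729.
Combining the parts gives [m=h n=486 k=729].

[m=h n=486 k=729]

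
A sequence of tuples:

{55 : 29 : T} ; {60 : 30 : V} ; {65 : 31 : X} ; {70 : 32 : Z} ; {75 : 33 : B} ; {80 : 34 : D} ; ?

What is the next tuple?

{85 : 35 : F}

First slot: 55, 60, 65, 70, 75, 80 → 85 (+5 each step).
For the second slot, +1 each step: 29, 30, 31, 32, 33, 34 → 35.
Letter: T, V, X, Z, B, D → F (letters move forward 2 places in the alphabet, wrapping Z→A).
Combining the parts gives {85 : 35 : F}.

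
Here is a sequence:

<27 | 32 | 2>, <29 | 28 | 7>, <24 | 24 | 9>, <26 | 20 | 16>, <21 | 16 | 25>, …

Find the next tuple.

First entry: alternating steps +2, −5, +2, −5, …; 27, 29, 24, 26, 21 → 23.
Second entry: 32, 28, 24, 20, 16 → 12 (−4 each step).
Third entry: each term is the sum of the two before it, so 2, 7, 9, 16, 25 → 41.
Putting it together: <23 | 12 | 41>.

<23 | 12 | 41>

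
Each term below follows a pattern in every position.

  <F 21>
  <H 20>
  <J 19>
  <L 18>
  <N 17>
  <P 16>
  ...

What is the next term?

Letter: F, H, J, L, N, P → R (letters move forward 2 places in the alphabet).
Second entry — −1 each step: 21, 20, 19, 18, 17, 16 → 15.
Combining the parts gives <R 15>.

<R 15>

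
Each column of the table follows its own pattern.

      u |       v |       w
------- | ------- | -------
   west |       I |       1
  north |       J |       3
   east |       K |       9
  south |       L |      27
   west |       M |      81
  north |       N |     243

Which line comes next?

Column u goes west, north, east, south, west, north → east (repeats west → north → east → south).
Column v: letters move forward 1 place in the alphabet, so I, J, K, L, M, N → O.
For the column w, ×3 each step: 1, 3, 9, 27, 81, 243 → 729.
Combining the parts gives east  O  729.

east  O  729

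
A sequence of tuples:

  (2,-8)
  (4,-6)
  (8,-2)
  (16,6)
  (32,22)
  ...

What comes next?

(64,54)

First entry — ×2 each step: 2, 4, 8, 16, 32 → 64.
Second entry: always 10 less than the first entry; -8, -6, -2, 6, 22 → 54.
Putting it together: (64,54).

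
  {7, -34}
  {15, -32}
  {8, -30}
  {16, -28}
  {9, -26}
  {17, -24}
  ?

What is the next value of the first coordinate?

First coordinate — alternating steps +8, −7, +8, −7, …: 7, 15, 8, 16, 9, 17 → 10.

10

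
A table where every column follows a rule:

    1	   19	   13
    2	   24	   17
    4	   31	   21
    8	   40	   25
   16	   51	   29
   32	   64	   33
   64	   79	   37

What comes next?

First component: ×2 each step; 1, 2, 4, 8, 16, 32, 64 → 128.
Second component: 19, 24, 31, 40, 51, 64, 79 → 96 (differences are 5, 7, 9, … (increasing by 2 each time)).
Third component goes 13, 17, 21, 25, 29, 33, 37 → 41 (+4 each step).
Putting it together: 128  96  41.

128  96  41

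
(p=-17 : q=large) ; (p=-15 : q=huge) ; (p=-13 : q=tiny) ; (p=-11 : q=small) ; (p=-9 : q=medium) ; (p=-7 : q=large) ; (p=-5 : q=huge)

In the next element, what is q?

tiny

P: -17, -15, -13, -11, -9, -7, -5 → -3 (+2 each step).
For the q, repeats large → huge → tiny → small → medium: large, huge, tiny, small, medium, large, huge → tiny.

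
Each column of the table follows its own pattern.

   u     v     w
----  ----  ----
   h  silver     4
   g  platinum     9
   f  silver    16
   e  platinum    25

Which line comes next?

d  silver  36

Column u: h, g, f, e → d (letters move back 1 place in the alphabet).
Column v: silver, platinum, silver, platinum → silver (alternates silver ↔ platinum).
Column w goes 4, 9, 16, 25 → 36 (perfect squares: 2², 3², 4², …).
Putting it together: d  silver  36.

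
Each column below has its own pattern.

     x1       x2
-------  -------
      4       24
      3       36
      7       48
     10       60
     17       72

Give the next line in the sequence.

27  84

Column x1 — each term is the sum of the two before it: 4, 3, 7, 10, 17 → 27.
For the column x2, +12 each step: 24, 36, 48, 60, 72 → 84.
So the next line is 27  84.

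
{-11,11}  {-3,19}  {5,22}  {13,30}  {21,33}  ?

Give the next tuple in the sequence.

First part: +8 each step, so -11, -3, 5, 13, 21 → 29.
For the second part, alternating steps +8, +3, +8, +3, …: 11, 19, 22, 30, 33 → 41.
Putting it together: {29,41}.

{29,41}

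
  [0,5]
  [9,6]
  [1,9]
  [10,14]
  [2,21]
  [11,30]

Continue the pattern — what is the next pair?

[3,41]

First value goes 0, 9, 1, 10, 2, 11 → 3 (alternating steps +9, −8, +9, −8, …).
For the second value, differences are 1, 3, 5, … (increasing by 2 each time): 5, 6, 9, 14, 21, 30 → 41.
Combining the parts gives [3,41].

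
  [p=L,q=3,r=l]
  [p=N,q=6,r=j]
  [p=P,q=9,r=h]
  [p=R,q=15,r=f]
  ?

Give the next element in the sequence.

[p=T,q=24,r=d]

P goes L, N, P, R → T (letters move forward 2 places in the alphabet).
Q: 3, 6, 9, 15 → 24 (each term is the sum of the two before it).
R — letters move back 2 places in the alphabet: l, j, h, f → d.
Combining the parts gives [p=T,q=24,r=d].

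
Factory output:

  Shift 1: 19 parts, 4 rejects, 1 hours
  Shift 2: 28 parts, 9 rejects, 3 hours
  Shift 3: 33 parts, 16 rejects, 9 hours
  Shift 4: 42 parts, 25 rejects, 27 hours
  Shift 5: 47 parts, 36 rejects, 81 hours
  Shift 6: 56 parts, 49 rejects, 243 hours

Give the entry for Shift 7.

61 parts, 64 rejects, 729 hours

Parts: 19, 28, 33, 42, 47, 56 → 61 (alternating steps +9, +5, +9, +5, …).
Rejects — perfect squares: 2², 3², 4², …: 4, 9, 16, 25, 36, 49 → 64.
Hours: 1, 3, 9, 27, 81, 243 → 729 (×3 each step).
Combining the parts gives 61 parts, 64 rejects, 729 hours.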